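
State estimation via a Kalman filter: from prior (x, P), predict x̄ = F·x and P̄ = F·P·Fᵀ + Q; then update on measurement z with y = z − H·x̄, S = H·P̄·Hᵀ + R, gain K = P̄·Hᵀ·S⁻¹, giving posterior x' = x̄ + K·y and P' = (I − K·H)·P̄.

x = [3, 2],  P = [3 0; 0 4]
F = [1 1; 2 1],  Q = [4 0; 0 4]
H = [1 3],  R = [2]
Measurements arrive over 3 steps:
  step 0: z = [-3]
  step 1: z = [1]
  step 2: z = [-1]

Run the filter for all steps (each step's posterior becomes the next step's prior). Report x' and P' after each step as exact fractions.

step 0: x' = [-47/253, -216/253], P' = [1102/253 -340/253; -340/253 160/253]
step 1: x' = [-1491/4012, 877/2006], P' = [44555/12036 -2319/2006; -2319/2006 581/1003]
step 2: x' = [97891/2021075, -141028/404215], P' = [7480846/2021075 -467408/404215; -467408/404215 46824/80843]

step 0: x̄ = F·x = [5, 8]
step 0: P̄ = F·P·Fᵀ + Q = [11 10; 10 20]
step 0: y = z − H·x̄ = [-32]
step 0: S = H·P̄·Hᵀ + R = [253]
step 0: K = P̄·Hᵀ·S⁻¹ = [41/253; 70/253]
step 0: x' = x̄ + K·y = [-47/253, -216/253]
step 0: P' = (I − K·H)·P̄ = [1102/253 -340/253; -340/253 160/253]
step 1: x̄ = F·x = [-263/253, -310/253]
step 1: P̄ = F·P·Fᵀ + Q = [1594/253 1344/253; 1344/253 4220/253]
step 1: y = z − H·x̄ = [1446/253]
step 1: S = H·P̄·Hᵀ + R = [48144/253]
step 1: K = P̄·Hᵀ·S⁻¹ = [2813/24072; 1167/4012]
step 1: x' = x̄ + K·y = [-1491/4012, 877/2006]
step 1: P' = (I − K·H)·P̄ = [44555/12036 -2319/2006; -2319/2006 581/1003]
step 2: x̄ = F·x = [263/4012, -307/1003]
step 2: P̄ = F·P·Fᵀ + Q = [71843/12036 13585/3009; 13585/3009 44420/3009]
step 2: y = z − H·x̄ = [-591/4012]
step 2: S = H·P̄·Hᵀ + R = [2021075/12036]
step 2: K = P̄·Hᵀ·S⁻¹ = [234863/2021075; 117476/404215]
step 2: x' = x̄ + K·y = [97891/2021075, -141028/404215]
step 2: P' = (I − K·H)·P̄ = [7480846/2021075 -467408/404215; -467408/404215 46824/80843]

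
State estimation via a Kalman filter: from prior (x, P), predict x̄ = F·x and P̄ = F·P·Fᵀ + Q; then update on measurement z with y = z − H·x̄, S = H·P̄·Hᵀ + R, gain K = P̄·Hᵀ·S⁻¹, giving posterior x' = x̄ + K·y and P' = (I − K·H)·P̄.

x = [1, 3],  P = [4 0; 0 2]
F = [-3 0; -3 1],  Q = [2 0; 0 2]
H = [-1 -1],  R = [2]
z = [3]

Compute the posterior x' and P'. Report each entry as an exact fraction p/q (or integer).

x' = [-3, 0]
P' = [75/38 -1; -1 2]

x̄ = F·x = [-3, 0]
P̄ = F·P·Fᵀ + Q = [38 36; 36 40]
y = z − H·x̄ = [0]
S = H·P̄·Hᵀ + R = [152]
K = P̄·Hᵀ·S⁻¹ = [-37/76; -1/2]
x' = x̄ + K·y = [-3, 0]
P' = (I − K·H)·P̄ = [75/38 -1; -1 2]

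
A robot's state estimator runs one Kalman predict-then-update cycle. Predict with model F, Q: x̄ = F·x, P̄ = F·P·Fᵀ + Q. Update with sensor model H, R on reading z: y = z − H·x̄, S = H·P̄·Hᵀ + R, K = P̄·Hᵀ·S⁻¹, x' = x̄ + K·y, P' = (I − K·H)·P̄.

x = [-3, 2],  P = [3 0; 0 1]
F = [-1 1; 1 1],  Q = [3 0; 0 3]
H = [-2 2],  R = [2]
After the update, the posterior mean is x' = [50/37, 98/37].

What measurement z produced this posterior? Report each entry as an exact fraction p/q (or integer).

x̄ = F·x = [5, -1]
P̄ = F·P·Fᵀ + Q = [7 -2; -2 7]
S = H·P̄·Hᵀ + R = [74]
K = P̄·Hᵀ·S⁻¹ = [-9/37; 9/37]
x' − x̄ = [-135/37, 135/37] = K·y
y = (KᵀK)⁻¹·Kᵀ·(x' − x̄) = [15]
z = y + H·x̄ = [15] + [-12] = [3]

z = [3]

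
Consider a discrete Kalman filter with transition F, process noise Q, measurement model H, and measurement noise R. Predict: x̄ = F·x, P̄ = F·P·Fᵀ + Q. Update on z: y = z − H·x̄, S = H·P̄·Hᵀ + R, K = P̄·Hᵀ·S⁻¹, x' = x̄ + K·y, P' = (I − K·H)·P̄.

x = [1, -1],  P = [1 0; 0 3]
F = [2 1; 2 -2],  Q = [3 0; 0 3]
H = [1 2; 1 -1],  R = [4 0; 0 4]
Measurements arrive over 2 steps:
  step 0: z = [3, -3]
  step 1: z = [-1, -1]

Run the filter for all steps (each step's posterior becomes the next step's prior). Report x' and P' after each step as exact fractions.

step 0: x̄ = F·x = [1, 4]
step 0: P̄ = F·P·Fᵀ + Q = [10 -2; -2 19]
step 0: y = z − H·x̄ = [-6, 0]
step 0: S = H·P̄·Hᵀ + R = [82 -30; -30 37]
step 0: K = P̄·Hᵀ·S⁻¹ = [3/11 6/11; 351/1067 -321/1067]
step 0: x' = x̄ + K·y = [-7/11, 2162/1067]
step 0: P' = (I − K·H)·P̄ = [20/11 -4/11; -4/11 896/1067]
step 1: x̄ = F·x = [804/1067, -5682/1067]
step 1: P̄ = F·P·Fᵀ + Q = [10305/1067 6744/1067; 6744/1067 17649/1067]
step 1: y = z − H·x̄ = [863/97, -7553/1067]
step 1: S = H·P̄·Hᵀ + R = [10195/97 -1659/97; -1659/97 18734/1067]
step 1: K = P̄·Hᵀ·S⁻¹ = [478653/1656887 781206/1656887; 551649/1656887 -427101/1656887]
step 1: x' = x̄ + K·y = [-22923/1656887, -891972/1656887]
step 1: P' = (I − K·H)·P̄ = [2721420/1656887 -403404/1656887; -403404/1656887 1305000/1656887]

step 0: x' = [-7/11, 2162/1067], P' = [20/11 -4/11; -4/11 896/1067]
step 1: x' = [-22923/1656887, -891972/1656887], P' = [2721420/1656887 -403404/1656887; -403404/1656887 1305000/1656887]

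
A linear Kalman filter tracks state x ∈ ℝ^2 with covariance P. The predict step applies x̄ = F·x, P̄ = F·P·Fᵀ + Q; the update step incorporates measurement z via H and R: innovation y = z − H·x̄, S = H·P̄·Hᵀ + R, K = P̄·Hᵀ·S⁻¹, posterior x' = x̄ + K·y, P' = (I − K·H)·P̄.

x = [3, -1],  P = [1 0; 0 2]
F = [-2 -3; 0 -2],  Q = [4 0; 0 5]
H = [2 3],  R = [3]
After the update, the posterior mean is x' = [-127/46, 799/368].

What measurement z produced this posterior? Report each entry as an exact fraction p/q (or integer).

z = [1]

x̄ = F·x = [-3, 2]
P̄ = F·P·Fᵀ + Q = [26 12; 12 13]
S = H·P̄·Hᵀ + R = [368]
K = P̄·Hᵀ·S⁻¹ = [11/46; 63/368]
x' − x̄ = [11/46, 63/368] = K·y
y = (KᵀK)⁻¹·Kᵀ·(x' − x̄) = [1]
z = y + H·x̄ = [1] + [0] = [1]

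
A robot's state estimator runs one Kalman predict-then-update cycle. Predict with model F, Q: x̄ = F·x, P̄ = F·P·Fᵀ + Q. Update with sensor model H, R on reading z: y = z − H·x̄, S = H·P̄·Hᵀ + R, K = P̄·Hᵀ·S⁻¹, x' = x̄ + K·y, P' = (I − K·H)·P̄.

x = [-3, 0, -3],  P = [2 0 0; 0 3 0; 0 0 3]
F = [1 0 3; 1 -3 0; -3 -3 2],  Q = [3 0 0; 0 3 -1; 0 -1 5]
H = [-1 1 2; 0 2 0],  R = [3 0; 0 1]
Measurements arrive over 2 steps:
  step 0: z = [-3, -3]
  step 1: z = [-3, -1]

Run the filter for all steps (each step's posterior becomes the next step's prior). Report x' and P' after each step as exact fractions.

step 0: x' = [-265116/24647, -5535/3521, -146043/24647], P' = [771852/24647 158/3521 383372/24647; 158/3521 124/503 -340/3521; 383372/24647 -340/3521 210018/24647]
step 1: x' = [-2221553428/951497997, -306191612/951497997, -2110180618/951497997], P' = [13233505966/951497997 213466133/951497997 6110153605/951497997; 213466133/951497997 231707788/951497997 -15183748/951497997; 6110153605/951497997 -15183748/951497997 3571290454/951497997]

step 0: x̄ = F·x = [-12, -3, 3]
step 0: P̄ = F·P·Fᵀ + Q = [32 2 12; 2 32 20; 12 20 62]
step 0: y = z − H·x̄ = [-18, 3]
step 0: S = H·P̄·Hᵀ + R = [343 140; 140 129]
step 0: K = P̄·Hᵀ·S⁻¹ = [-1334/24647 316/3521; 10/3521 248/503; 11428/24647 -680/3521]
step 0: x' = x̄ + K·y = [-265116/24647, -5535/3521, -146043/24647]
step 0: P' = (I − K·H)·P̄ = [771852/24647 158/3521 383372/24647; 158/3521 124/503 -340/3521; 383372/24647 -340/3521 210018/24647]
step 1: x̄ = F·x = [-703245/24647, -148881/24647, 619497/24647]
step 1: P̄ = F·P·Fᵀ + Q = [5036187/24647 1940070/24647 -3720950/24647; 1940070/24647 893841/24647 -1497859/24647; -3720950/24647 -1497859/24647 3412663/24647]
step 1: y = z − H·x̄ = [-266757/3521, 273115/24647]
step 1: S = H·P̄·Hᵀ + R = [503405/503 -1154842/3521; -1154842/3521 3600011/24647]
step 1: K = P̄·Hᵀ·S⁻¹ = [-266577541/951497997 426932266/951497997; -4041947/951497997 463415576/951497997; 339081185/951497997 -30367496/951497997]
step 1: x' = x̄ + K·y = [-2221553428/951497997, -306191612/951497997, -2110180618/951497997]
step 1: P' = (I − K·H)·P̄ = [13233505966/951497997 213466133/951497997 6110153605/951497997; 213466133/951497997 231707788/951497997 -15183748/951497997; 6110153605/951497997 -15183748/951497997 3571290454/951497997]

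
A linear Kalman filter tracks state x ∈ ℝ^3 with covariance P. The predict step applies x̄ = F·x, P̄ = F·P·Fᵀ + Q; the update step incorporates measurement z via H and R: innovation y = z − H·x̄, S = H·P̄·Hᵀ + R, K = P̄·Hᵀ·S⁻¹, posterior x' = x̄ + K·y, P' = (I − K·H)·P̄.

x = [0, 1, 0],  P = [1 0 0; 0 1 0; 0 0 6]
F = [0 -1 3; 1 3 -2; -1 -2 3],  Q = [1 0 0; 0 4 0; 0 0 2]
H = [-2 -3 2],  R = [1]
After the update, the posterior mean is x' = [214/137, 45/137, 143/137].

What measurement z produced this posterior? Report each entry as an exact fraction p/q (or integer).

x̄ = F·x = [-1, 3, -2]
P̄ = F·P·Fᵀ + Q = [56 -39 56; -39 38 -43; 56 -43 61]
S = H·P̄·Hᵀ + R = [411]
K = P̄·Hᵀ·S⁻¹ = [39/137; -122/411; 139/411]
x' − x̄ = [351/137, -366/137, 417/137] = K·y
y = (KᵀK)⁻¹·Kᵀ·(x' − x̄) = [9]
z = y + H·x̄ = [9] + [-11] = [-2]

z = [-2]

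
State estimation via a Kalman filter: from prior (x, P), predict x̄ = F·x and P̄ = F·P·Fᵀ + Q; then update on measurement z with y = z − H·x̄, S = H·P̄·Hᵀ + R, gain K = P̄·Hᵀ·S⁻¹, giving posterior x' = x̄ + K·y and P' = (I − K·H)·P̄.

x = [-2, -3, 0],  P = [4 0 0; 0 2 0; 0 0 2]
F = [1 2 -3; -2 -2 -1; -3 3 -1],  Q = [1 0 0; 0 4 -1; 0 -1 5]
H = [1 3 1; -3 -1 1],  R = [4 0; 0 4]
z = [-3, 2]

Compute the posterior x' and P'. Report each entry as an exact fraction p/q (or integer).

x' = [-137289/24932, 106593/24932, -125835/12466]
P' = [92495/12466 -88547/12466 86860/6233; -88547/12466 90753/12466 -85971/6233; 86860/6233 -85971/6233 177791/6233]

x̄ = F·x = [-8, 10, -3]
P̄ = F·P·Fᵀ + Q = [31 -10 6; -10 30 13; 6 13 61]
y = z − H·x̄ = [-22, -9]
S = H·P̄·Hᵀ + R = [396 -8; -8 252]
K = P̄·Hᵀ·S⁻¹ = [287/24932 -7609/24932; 5885/24932 1473/24932; 3369/12466 1591/12466]
x' = x̄ + K·y = [-137289/24932, 106593/24932, -125835/12466]
P' = (I − K·H)·P̄ = [92495/12466 -88547/12466 86860/6233; -88547/12466 90753/12466 -85971/6233; 86860/6233 -85971/6233 177791/6233]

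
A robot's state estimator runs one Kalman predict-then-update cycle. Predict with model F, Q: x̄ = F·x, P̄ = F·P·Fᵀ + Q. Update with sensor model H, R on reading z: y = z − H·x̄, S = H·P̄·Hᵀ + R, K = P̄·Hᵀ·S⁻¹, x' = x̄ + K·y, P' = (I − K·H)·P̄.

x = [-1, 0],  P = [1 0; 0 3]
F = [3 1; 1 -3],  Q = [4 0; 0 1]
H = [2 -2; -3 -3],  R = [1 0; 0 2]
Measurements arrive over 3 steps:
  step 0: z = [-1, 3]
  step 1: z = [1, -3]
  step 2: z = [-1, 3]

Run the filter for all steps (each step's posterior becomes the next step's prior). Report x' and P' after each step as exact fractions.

step 0: x' = [-47955/62387, -15962/62387], P' = [7308/62387 -440/62387; -440/62387 7334/62387]
step 1: x' = [24814265/36693871, 8924696/36693871], P' = [4233446/36693871 -234182/36693871; -234182/36693871 12336992/110081613]
step 2: x' = [-128978738121/189012985675, -46391972884/189012985675], P' = [21804835846/189012985675 -1203010566/189012985675; -1203010566/189012985675 21155393736/189012985675]

step 0: x̄ = F·x = [-3, -1]
step 0: P̄ = F·P·Fᵀ + Q = [16 -6; -6 29]
step 0: y = z − H·x̄ = [3, -9]
step 0: S = H·P̄·Hᵀ + R = [229 78; 78 299]
step 0: K = P̄·Hᵀ·S⁻¹ = [1192/4799 -10302/62387; -1196/4799 -10341/62387]
step 0: x' = x̄ + K·y = [-47955/62387, -15962/62387]
step 0: P' = (I − K·H)·P̄ = [7308/62387 -440/62387; -440/62387 7334/62387]
step 1: x̄ = F·x = [-159827/62387, -69/62387]
step 1: P̄ = F·P·Fᵀ + Q = [320014/62387 3442/62387; 3442/62387 138341/62387]
step 1: y = z − H·x̄ = [381903/62387, -666849/62387]
step 1: S = H·P̄·Hᵀ + R = [1868271/62387 -1090038/62387; -1090038/62387 4311925/62387]
step 1: K = P̄·Hᵀ·S⁻¹ = [8935256/36693871 -5998896/36693871; -26079076/110081613 -5817223/36693871]
step 1: x' = x̄ + K·y = [24814265/36693871, 8924696/36693871]
step 1: P' = (I − K·H)·P̄ = [4233446/36693871 -234182/36693871; -234182/36693871 12336992/110081613]
step 2: x̄ = F·x = [83367491/36693871, -1959823/36693871]
step 2: P̄ = F·P·Fᵀ + Q = [562751210/110081613 2236802/36693871; 2236802/36693871 79343385/36693871]
step 2: y = z − H·x̄ = [-207348499/36693871, 354304617/36693871]
step 2: S = H·P̄·Hᵀ + R = [3259523825/110081613 -649442110/36693871; -649442110/36693871 2515994273/36693871]
step 2: K = P̄·Hᵀ·S⁻¹ = [46015692824/189012985675 -6180547584/37802597135; -44716808604/189012985675 -5985714951/37802597135]
step 2: x' = x̄ + K·y = [-128978738121/189012985675, -46391972884/189012985675]
step 2: P' = (I − K·H)·P̄ = [21804835846/189012985675 -1203010566/189012985675; -1203010566/189012985675 21155393736/189012985675]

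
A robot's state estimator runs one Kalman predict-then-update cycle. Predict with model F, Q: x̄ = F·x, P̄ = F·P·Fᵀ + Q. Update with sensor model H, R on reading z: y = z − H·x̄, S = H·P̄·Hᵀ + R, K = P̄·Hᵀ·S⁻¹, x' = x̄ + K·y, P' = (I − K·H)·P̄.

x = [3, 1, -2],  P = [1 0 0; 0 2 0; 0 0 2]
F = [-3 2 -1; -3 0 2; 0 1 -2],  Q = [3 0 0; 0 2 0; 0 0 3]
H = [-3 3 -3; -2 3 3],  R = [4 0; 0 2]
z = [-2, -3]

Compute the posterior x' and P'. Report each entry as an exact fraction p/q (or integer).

x' = [-79379/9219, -371894/46095, 8329/6585]
P' = [124678/9219 103382/9219 -2836/1317; 103382/9219 436217/46095 -12127/6585; -2836/1317 -12127/6585 3329/6585]

x̄ = F·x = [-5, -13, 5]
P̄ = F·P·Fᵀ + Q = [22 5 8; 5 19 -8; 8 -8 13]
y = z − H·x̄ = [37, 11]
S = H·P̄·Hᵀ + R = [688 87; 87 78]
K = P̄·Hᵀ·S⁻¹ = [-361/3073 617/9219; 1049/15365 10082/46095; -319/2195 983/6585]
x' = x̄ + K·y = [-79379/9219, -371894/46095, 8329/6585]
P' = (I − K·H)·P̄ = [124678/9219 103382/9219 -2836/1317; 103382/9219 436217/46095 -12127/6585; -2836/1317 -12127/6585 3329/6585]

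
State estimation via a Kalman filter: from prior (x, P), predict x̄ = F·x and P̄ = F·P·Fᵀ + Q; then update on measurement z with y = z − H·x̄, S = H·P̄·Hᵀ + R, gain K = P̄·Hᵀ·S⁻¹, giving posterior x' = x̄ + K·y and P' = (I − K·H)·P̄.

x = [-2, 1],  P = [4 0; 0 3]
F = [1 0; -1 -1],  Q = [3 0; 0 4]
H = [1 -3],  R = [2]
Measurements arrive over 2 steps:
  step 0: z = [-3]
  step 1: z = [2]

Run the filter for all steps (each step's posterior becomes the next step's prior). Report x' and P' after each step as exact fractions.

step 0: x' = [-113/66, 29/66], P' = [563/132 175/132; 175/132 83/132]
step 1: x' = [-9265/19367, -15337/19367], P' = [64432/19367 19362/19367; 19362/19367 9994/19367]

step 0: x̄ = F·x = [-2, 1]
step 0: P̄ = F·P·Fᵀ + Q = [7 -4; -4 11]
step 0: y = z − H·x̄ = [2]
step 0: S = H·P̄·Hᵀ + R = [132]
step 0: K = P̄·Hᵀ·S⁻¹ = [19/132; -37/132]
step 0: x' = x̄ + K·y = [-113/66, 29/66]
step 0: P' = (I − K·H)·P̄ = [563/132 175/132; 175/132 83/132]
step 1: x̄ = F·x = [-113/66, 14/11]
step 1: P̄ = F·P·Fᵀ + Q = [959/132 -123/22; -123/22 127/11]
step 1: y = z − H·x̄ = [497/66]
step 1: S = H·P̄·Hᵀ + R = [19367/132]
step 1: K = P̄·Hᵀ·S⁻¹ = [3173/19367; -5310/19367]
step 1: x' = x̄ + K·y = [-9265/19367, -15337/19367]
step 1: P' = (I − K·H)·P̄ = [64432/19367 19362/19367; 19362/19367 9994/19367]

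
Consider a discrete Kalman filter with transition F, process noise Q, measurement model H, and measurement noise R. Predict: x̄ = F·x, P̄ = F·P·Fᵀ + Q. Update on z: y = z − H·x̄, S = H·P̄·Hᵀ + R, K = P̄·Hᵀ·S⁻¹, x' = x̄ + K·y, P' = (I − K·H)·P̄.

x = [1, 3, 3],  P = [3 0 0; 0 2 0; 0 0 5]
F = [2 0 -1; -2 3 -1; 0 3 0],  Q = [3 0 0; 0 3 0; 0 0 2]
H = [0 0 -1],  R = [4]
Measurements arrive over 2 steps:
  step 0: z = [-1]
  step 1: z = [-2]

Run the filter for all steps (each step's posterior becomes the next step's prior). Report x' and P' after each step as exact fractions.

step 0: x' = [-1, -2, 7/3], P' = [20 -7 0; -7 49/2 3; 0 3 10/3]
step 1: x' = [-2779/453, 1187/453, 842/453], P' = [33907/453 -31976/453 -136/151; -31976/453 40369/453 676/151; -136/151 676/151 1780/453]

step 0: x̄ = F·x = [-1, 4, 9]
step 0: P̄ = F·P·Fᵀ + Q = [20 -7 0; -7 38 18; 0 18 20]
step 0: y = z − H·x̄ = [8]
step 0: S = H·P̄·Hᵀ + R = [24]
step 0: K = P̄·Hᵀ·S⁻¹ = [0; -3/4; -5/6]
step 0: x' = x̄ + K·y = [-1, -2, 7/3]
step 0: P' = (I − K·H)·P̄ = [20 -7 0; -7 49/2 3; 0 3 10/3]
step 1: x̄ = F·x = [-13/3, -19/3, -6]
step 1: P̄ = F·P·Fᵀ + Q = [259/3 -383/3 -51; -383/3 2237/6 507/2; -51 507/2 445/2]
step 1: y = z − H·x̄ = [-8]
step 1: S = H·P̄·Hᵀ + R = [453/2]
step 1: K = P̄·Hᵀ·S⁻¹ = [34/151; -169/151; -445/453]
step 1: x' = x̄ + K·y = [-2779/453, 1187/453, 842/453]
step 1: P' = (I − K·H)·P̄ = [33907/453 -31976/453 -136/151; -31976/453 40369/453 676/151; -136/151 676/151 1780/453]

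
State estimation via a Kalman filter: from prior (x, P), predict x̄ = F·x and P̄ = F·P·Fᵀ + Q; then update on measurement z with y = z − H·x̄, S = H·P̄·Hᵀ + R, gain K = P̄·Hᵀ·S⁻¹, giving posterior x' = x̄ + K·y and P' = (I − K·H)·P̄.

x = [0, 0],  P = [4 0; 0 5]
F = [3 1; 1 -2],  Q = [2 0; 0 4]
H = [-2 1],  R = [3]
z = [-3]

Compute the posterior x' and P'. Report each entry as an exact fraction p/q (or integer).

x' = [84/65, -24/65]
P' = [443/65 802/65; 802/65 1628/65]

x̄ = F·x = [0, 0]
P̄ = F·P·Fᵀ + Q = [43 2; 2 28]
y = z − H·x̄ = [-3]
S = H·P̄·Hᵀ + R = [195]
K = P̄·Hᵀ·S⁻¹ = [-28/65; 8/65]
x' = x̄ + K·y = [84/65, -24/65]
P' = (I − K·H)·P̄ = [443/65 802/65; 802/65 1628/65]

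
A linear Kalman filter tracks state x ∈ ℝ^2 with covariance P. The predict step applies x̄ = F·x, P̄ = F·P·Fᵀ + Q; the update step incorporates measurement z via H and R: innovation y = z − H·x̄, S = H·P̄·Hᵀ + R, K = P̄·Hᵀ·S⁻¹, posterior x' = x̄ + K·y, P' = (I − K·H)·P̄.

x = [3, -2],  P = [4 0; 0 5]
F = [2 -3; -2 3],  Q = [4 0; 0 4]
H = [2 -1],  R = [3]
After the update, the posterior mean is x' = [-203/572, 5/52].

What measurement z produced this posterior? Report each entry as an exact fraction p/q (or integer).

x̄ = F·x = [12, -12]
P̄ = F·P·Fᵀ + Q = [65 -61; -61 65]
S = H·P̄·Hᵀ + R = [572]
K = P̄·Hᵀ·S⁻¹ = [191/572; -17/52]
x' − x̄ = [-7067/572, 629/52] = K·y
y = (KᵀK)⁻¹·Kᵀ·(x' − x̄) = [-37]
z = y + H·x̄ = [-37] + [36] = [-1]

z = [-1]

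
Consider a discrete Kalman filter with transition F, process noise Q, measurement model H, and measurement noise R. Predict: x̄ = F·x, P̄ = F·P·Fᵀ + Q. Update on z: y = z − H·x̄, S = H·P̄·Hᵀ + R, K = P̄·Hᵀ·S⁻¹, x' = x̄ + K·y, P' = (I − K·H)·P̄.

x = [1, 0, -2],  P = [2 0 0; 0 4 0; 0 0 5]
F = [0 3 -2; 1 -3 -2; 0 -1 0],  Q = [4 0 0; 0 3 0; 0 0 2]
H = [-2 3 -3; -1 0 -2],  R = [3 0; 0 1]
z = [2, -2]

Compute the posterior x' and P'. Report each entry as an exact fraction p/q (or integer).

x' = [11794/3797, 50843/22782, -1967/3797]
P' = [49956/3797 9306/3797 -23472/3797; 9306/3797 23321/22782 -3485/3797; -23472/3797 -3485/3797 11904/3797]

x̄ = F·x = [4, 5, 0]
P̄ = F·P·Fᵀ + Q = [60 -16 -12; -16 61 12; -12 12 6]
y = z − H·x̄ = [-5, 2]
S = H·P̄·Hᵀ + R = [678 48; 48 37]
K = P̄·Hᵀ·S⁻¹ = [-526/3797 -3012/3797; 7007/22782 -2336/3797; 259/3797 -336/3797]
x' = x̄ + K·y = [11794/3797, 50843/22782, -1967/3797]
P' = (I − K·H)·P̄ = [49956/3797 9306/3797 -23472/3797; 9306/3797 23321/22782 -3485/3797; -23472/3797 -3485/3797 11904/3797]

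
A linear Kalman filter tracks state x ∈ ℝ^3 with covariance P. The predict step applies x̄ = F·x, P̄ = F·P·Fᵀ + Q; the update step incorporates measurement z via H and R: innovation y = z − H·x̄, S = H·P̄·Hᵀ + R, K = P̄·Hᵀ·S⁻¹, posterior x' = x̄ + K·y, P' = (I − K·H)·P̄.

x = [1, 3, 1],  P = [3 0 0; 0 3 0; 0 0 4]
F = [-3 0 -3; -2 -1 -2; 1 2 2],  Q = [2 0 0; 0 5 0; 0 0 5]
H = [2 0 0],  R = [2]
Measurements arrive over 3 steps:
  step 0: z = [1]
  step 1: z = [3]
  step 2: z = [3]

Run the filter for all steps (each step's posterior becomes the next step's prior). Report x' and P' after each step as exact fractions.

step 0: x̄ = F·x = [-6, -7, 9]
step 0: P̄ = F·P·Fᵀ + Q = [65 42 -33; 42 36 -28; -33 -28 36]
step 0: y = z − H·x̄ = [13]
step 0: S = H·P̄·Hᵀ + R = [262]
step 0: K = P̄·Hᵀ·S⁻¹ = [65/131; 42/131; -33/131]
step 0: x' = x̄ + K·y = [59/131, -371/131, 750/131]
step 0: P' = (I − K·H)·P̄ = [65/131 42/131 -33/131; 42/131 1188/131 -896/131; -33/131 -896/131 2538/131]
step 1: x̄ = F·x = [-2427/131, -1247/131, 817/131]
step 1: P̄ = F·P·Fᵀ + Q = [23095/131 12660/131 -10002/131; 12660/131 8575/131 -7294/131; -10002/131 -7294/131 8492/131]
step 1: y = z − H·x̄ = [5247/131]
step 1: S = H·P̄·Hᵀ + R = [92642/131]
step 1: K = P̄·Hᵀ·S⁻¹ = [23095/46321; 12660/46321; -10002/46321]
step 1: x' = x̄ + K·y = [6078/4211, 6013/4211, -10157/4211]
step 1: P' = (I − K·H)·P̄ = [23095/46321 12660/46321 -10002/46321; 12660/46321 585125/46321 -645914/46321; -10002/46321 -645914/46321 1475404/46321]
step 2: x̄ = F·x = [12237/4211, 2145/4211, -2210/4211]
step 2: P̄ = F·P·Fᵀ + Q = [13399097/46321 6971208/46321 -5032167/46321; 6971208/46321 4197694/46321 -3245860/46321; -5032167/46321 -3245860/46321 3340136/46321]
step 2: y = z − H·x̄ = [-11841/4211]
step 2: S = H·P̄·Hᵀ + R = [53689030/46321]
step 2: K = P̄·Hᵀ·S⁻¹ = [13399097/26844515; 6971208/26844515; -5032167/26844515]
step 2: x' = x̄ + K·y = [40331898/26844515, -5928423/26844515, 61627/26844515]
step 2: P' = (I − K·H)·P̄ = [13399097/26844515 6971208/26844515 -5032167/26844515; 6971208/26844515 334396442/26844515 -366420668/26844515; -5032167/26844515 -366420668/26844515 842359222/26844515]

step 0: x' = [59/131, -371/131, 750/131], P' = [65/131 42/131 -33/131; 42/131 1188/131 -896/131; -33/131 -896/131 2538/131]
step 1: x' = [6078/4211, 6013/4211, -10157/4211], P' = [23095/46321 12660/46321 -10002/46321; 12660/46321 585125/46321 -645914/46321; -10002/46321 -645914/46321 1475404/46321]
step 2: x' = [40331898/26844515, -5928423/26844515, 61627/26844515], P' = [13399097/26844515 6971208/26844515 -5032167/26844515; 6971208/26844515 334396442/26844515 -366420668/26844515; -5032167/26844515 -366420668/26844515 842359222/26844515]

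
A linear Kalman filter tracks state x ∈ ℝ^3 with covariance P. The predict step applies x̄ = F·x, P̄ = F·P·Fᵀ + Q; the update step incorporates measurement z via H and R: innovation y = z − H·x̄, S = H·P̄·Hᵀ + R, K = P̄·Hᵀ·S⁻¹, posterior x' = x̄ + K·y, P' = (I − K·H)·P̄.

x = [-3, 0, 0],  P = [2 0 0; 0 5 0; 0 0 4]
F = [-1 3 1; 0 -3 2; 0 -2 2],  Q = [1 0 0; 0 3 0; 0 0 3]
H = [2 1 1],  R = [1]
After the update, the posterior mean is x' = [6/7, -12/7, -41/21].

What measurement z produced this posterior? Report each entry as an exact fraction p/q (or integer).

z = [-2]

x̄ = F·x = [3, 0, 0]
P̄ = F·P·Fᵀ + Q = [52 -37 -22; -37 64 46; -22 46 39]
S = H·P̄·Hᵀ + R = [168]
K = P̄·Hᵀ·S⁻¹ = [15/56; 3/14; 41/168]
x' − x̄ = [-15/7, -12/7, -41/21] = K·y
y = (KᵀK)⁻¹·Kᵀ·(x' − x̄) = [-8]
z = y + H·x̄ = [-8] + [6] = [-2]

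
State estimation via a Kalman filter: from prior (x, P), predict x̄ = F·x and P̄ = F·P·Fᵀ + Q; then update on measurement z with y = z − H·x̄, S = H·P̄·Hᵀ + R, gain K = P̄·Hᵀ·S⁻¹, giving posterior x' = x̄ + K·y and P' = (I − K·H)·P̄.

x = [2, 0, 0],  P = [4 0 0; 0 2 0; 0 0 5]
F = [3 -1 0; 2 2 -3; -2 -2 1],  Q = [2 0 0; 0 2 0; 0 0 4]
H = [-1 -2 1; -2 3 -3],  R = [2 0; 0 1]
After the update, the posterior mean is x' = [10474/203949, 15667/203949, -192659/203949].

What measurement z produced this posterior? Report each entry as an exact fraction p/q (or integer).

x̄ = F·x = [6, 4, -4]
P̄ = F·P·Fᵀ + Q = [40 20 -20; 20 71 -39; -20 -39 33]
S = H·P̄·Hᵀ + R = [635 -796; -796 1319]
K = P̄·Hᵀ·S⁻¹ = [-100060/203949 -54200/203949; -34279/203949 24154/203949; 32693/203949 -7484/203949]
x' − x̄ = [-1213220/203949, -800129/203949, 623137/203949] = K·y
y = (KᵀK)⁻¹·Kᵀ·(x' − x̄) = [17, -9]
z = y + H·x̄ = [17, -9] + [-18, 12] = [-1, 3]

z = [-1, 3]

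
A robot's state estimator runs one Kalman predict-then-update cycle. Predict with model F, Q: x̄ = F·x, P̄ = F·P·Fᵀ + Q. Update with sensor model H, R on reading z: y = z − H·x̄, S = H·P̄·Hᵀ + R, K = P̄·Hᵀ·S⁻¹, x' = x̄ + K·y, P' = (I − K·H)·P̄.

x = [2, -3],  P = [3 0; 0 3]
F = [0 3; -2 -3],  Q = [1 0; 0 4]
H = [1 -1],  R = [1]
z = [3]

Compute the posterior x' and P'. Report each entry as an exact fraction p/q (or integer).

x̄ = F·x = [-9, 5]
P̄ = F·P·Fᵀ + Q = [28 -27; -27 43]
y = z − H·x̄ = [17]
S = H·P̄·Hᵀ + R = [126]
K = P̄·Hᵀ·S⁻¹ = [55/126; -5/9]
x' = x̄ + K·y = [-199/126, -40/9]
P' = (I − K·H)·P̄ = [503/126 32/9; 32/9 37/9]

x' = [-199/126, -40/9]
P' = [503/126 32/9; 32/9 37/9]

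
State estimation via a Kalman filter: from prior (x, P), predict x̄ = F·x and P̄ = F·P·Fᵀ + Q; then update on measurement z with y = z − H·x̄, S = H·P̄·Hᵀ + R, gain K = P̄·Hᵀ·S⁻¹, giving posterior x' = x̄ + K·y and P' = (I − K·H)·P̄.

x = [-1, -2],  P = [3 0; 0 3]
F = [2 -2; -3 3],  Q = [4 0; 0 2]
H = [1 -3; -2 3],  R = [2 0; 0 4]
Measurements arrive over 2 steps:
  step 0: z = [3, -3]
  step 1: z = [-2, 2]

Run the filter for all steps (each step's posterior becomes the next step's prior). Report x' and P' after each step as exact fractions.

step 0: x' = [320/943, -801/943], P' = [1864/943 780/943; 780/943 464/943]
step 1: x' = [-84542/289493, 139440/289493], P' = [571724/289493 238800/289493; 238800/289493 141604/289493]

step 0: x̄ = F·x = [2, -3]
step 0: P̄ = F·P·Fᵀ + Q = [28 -36; -36 56]
step 0: y = z − H·x̄ = [-8, 10]
step 0: S = H·P̄·Hᵀ + R = [750 -884; -884 1052]
step 0: K = P̄·Hᵀ·S⁻¹ = [-238/943 -347/943; -306/943 -42/943]
step 0: x' = x̄ + K·y = [320/943, -801/943]
step 0: P' = (I − K·H)·P̄ = [1864/943 780/943; 780/943 464/943]
step 1: x̄ = F·x = [2242/943, -3363/943]
step 1: P̄ = F·P·Fᵀ + Q = [6844/943 -4608/943; -4608/943 8798/943]
step 1: y = z − H·x̄ = [-14217/943, 16459/943]
step 1: S = H·P̄·Hᵀ + R = [115560/943 -134342/943; -134342/943 165626/943]
step 1: K = P̄·Hᵀ·S⁻¹ = [-72338/289493 -106762/289493; -93006/289493 -13197/289493]
step 1: x' = x̄ + K·y = [-84542/289493, 139440/289493]
step 1: P' = (I − K·H)·P̄ = [571724/289493 238800/289493; 238800/289493 141604/289493]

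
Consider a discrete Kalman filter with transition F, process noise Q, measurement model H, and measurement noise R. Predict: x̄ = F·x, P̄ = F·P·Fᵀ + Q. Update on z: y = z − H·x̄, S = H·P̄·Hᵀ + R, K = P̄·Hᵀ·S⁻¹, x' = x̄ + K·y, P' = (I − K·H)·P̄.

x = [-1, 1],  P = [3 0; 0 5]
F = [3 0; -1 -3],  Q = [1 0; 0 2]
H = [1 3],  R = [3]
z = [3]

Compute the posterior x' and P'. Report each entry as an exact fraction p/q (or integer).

x̄ = F·x = [-3, -2]
P̄ = F·P·Fᵀ + Q = [28 -9; -9 50]
y = z − H·x̄ = [12]
S = H·P̄·Hᵀ + R = [427]
K = P̄·Hᵀ·S⁻¹ = [1/427; 141/427]
x' = x̄ + K·y = [-1269/427, 838/427]
P' = (I − K·H)·P̄ = [11955/427 -3984/427; -3984/427 1469/427]

x' = [-1269/427, 838/427]
P' = [11955/427 -3984/427; -3984/427 1469/427]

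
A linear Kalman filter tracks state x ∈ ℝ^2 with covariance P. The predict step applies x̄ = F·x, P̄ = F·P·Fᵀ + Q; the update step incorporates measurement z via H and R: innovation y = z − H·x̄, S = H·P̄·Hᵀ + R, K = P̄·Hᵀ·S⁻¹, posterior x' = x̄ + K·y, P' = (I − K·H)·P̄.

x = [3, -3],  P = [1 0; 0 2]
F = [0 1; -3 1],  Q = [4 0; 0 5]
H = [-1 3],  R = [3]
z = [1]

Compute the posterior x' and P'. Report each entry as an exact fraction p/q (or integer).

x̄ = F·x = [-3, -12]
P̄ = F·P·Fᵀ + Q = [6 2; 2 16]
y = z − H·x̄ = [34]
S = H·P̄·Hᵀ + R = [141]
K = P̄·Hᵀ·S⁻¹ = [0; 46/141]
x' = x̄ + K·y = [-3, -128/141]
P' = (I − K·H)·P̄ = [6 2; 2 140/141]

x' = [-3, -128/141]
P' = [6 2; 2 140/141]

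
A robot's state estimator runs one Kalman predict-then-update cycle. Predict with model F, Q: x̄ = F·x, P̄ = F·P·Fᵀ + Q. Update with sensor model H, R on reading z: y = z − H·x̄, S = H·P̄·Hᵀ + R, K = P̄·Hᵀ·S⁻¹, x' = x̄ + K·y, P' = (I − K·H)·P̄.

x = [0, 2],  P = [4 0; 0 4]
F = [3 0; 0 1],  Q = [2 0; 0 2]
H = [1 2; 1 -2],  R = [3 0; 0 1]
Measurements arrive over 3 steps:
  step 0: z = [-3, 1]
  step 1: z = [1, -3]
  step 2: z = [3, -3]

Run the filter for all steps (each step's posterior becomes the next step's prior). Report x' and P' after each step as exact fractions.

step 0: x' = [-3344/3899, -3410/3899], P' = [3762/3899 912/3899; 912/3899 930/3899]
step 1: x' = [-2208464/1757329, 200838/251047], P' = [1586216/1757329 53360/251047; 53360/251047 55928/251047]
step 2: x' = [-275869308/751249211, 1034499006/751249211], P' = [674652638/751249211 158681888/751249211; 158681888/751249211 167038670/751249211]

step 0: x̄ = F·x = [0, 2]
step 0: P̄ = F·P·Fᵀ + Q = [38 0; 0 6]
step 0: y = z − H·x̄ = [-7, 5]
step 0: S = H·P̄·Hᵀ + R = [65 14; 14 63]
step 0: K = P̄·Hᵀ·S⁻¹ = [266/557 1938/3899; 132/557 -948/3899]
step 0: x' = x̄ + K·y = [-3344/3899, -3410/3899]
step 0: P' = (I − K·H)·P̄ = [3762/3899 912/3899; 912/3899 930/3899]
step 1: x̄ = F·x = [-10032/3899, -3410/3899]
step 1: P̄ = F·P·Fᵀ + Q = [41656/3899 2736/3899; 2736/3899 8728/3899]
step 1: y = z − H·x̄ = [20751/3899, -8485/3899]
step 1: S = H·P̄·Hᵀ + R = [99209/3899 6744/3899; 6744/3899 69523/3899]
step 1: K = P̄·Hᵀ·S⁻¹ = [777752/1757329 839176/1757329; 55072/251047 -58496/251047]
step 1: x' = x̄ + K·y = [-2208464/1757329, 200838/251047]
step 1: P' = (I − K·H)·P̄ = [1586216/1757329 53360/251047; 53360/251047 55928/251047]
step 2: x̄ = F·x = [-6625392/1757329, 200838/251047]
step 2: P̄ = F·P·Fᵀ + Q = [17790602/1757329 160080/251047; 160080/251047 558022/251047]
step 2: y = z − H·x̄ = [9085647/1757329, 4165137/1757329]
step 2: S = H·P̄·Hᵀ + R = [43169445/1757329 2165986/1757329; 2165986/1757329 30690307/1757329]
step 2: K = P̄·Hᵀ·S⁻¹ = [330672138/751249211 357288862/751249211; 164253076/751249211 -175395452/751249211]
step 2: x' = x̄ + K·y = [-275869308/751249211, 1034499006/751249211]
step 2: P' = (I − K·H)·P̄ = [674652638/751249211 158681888/751249211; 158681888/751249211 167038670/751249211]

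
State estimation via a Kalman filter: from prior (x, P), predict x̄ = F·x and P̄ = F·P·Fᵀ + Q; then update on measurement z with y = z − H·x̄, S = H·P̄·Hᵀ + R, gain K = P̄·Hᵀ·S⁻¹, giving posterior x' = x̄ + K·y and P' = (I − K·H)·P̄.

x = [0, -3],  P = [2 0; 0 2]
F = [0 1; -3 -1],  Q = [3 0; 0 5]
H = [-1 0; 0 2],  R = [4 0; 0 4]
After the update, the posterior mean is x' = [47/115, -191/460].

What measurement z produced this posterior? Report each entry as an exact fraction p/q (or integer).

x̄ = F·x = [-3, 3]
P̄ = F·P·Fᵀ + Q = [5 -2; -2 25]
S = H·P̄·Hᵀ + R = [9 4; 4 104]
K = P̄·Hᵀ·S⁻¹ = [-63/115 -2/115; 1/115 221/460]
x' − x̄ = [392/115, -1571/460] = K·y
y = (KᵀK)⁻¹·Kᵀ·(x' − x̄) = [-6, -7]
z = y + H·x̄ = [-6, -7] + [3, 6] = [-3, -1]

z = [-3, -1]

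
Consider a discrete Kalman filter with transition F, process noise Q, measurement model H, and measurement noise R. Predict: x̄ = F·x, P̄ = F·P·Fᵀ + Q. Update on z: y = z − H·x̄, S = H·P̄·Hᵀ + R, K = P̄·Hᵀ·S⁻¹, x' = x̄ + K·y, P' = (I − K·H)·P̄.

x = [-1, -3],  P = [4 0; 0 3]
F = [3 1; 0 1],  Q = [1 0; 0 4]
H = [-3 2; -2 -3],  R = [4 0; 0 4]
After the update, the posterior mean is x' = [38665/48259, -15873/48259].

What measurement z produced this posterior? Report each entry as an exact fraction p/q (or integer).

x̄ = F·x = [-6, -3]
P̄ = F·P·Fᵀ + Q = [40 3; 3 7]
S = H·P̄·Hᵀ + R = [356 213; 213 263]
K = P̄·Hᵀ·S⁻¹ = [-11025/48259 -7402/48259; 7066/48259 -10677/48259]
x' − x̄ = [328219/48259, 128904/48259] = K·y
y = (KᵀK)⁻¹·Kᵀ·(x' − x̄) = [-15, -22]
z = y + H·x̄ = [-15, -22] + [12, 21] = [-3, -1]

z = [-3, -1]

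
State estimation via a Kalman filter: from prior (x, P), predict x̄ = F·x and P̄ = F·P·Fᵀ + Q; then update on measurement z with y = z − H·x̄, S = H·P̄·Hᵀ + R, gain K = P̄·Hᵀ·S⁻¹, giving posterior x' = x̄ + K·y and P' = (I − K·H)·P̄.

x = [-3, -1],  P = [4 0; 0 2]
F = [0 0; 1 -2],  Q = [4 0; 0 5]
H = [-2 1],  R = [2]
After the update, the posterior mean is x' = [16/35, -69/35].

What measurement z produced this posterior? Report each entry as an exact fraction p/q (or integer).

z = [-3]

x̄ = F·x = [0, -1]
P̄ = F·P·Fᵀ + Q = [4 0; 0 17]
S = H·P̄·Hᵀ + R = [35]
K = P̄·Hᵀ·S⁻¹ = [-8/35; 17/35]
x' − x̄ = [16/35, -34/35] = K·y
y = (KᵀK)⁻¹·Kᵀ·(x' − x̄) = [-2]
z = y + H·x̄ = [-2] + [-1] = [-3]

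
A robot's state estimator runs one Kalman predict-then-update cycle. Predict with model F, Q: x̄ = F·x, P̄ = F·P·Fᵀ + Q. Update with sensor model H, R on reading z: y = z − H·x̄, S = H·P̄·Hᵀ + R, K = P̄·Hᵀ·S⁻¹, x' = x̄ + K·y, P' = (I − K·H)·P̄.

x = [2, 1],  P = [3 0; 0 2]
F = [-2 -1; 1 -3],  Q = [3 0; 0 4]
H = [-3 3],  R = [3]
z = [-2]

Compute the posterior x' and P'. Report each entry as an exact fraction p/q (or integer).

x̄ = F·x = [-5, -1]
P̄ = F·P·Fᵀ + Q = [17 0; 0 25]
y = z − H·x̄ = [-14]
S = H·P̄·Hᵀ + R = [381]
K = P̄·Hᵀ·S⁻¹ = [-17/127; 25/127]
x' = x̄ + K·y = [-397/127, -477/127]
P' = (I − K·H)·P̄ = [1292/127 1275/127; 1275/127 1300/127]

x' = [-397/127, -477/127]
P' = [1292/127 1275/127; 1275/127 1300/127]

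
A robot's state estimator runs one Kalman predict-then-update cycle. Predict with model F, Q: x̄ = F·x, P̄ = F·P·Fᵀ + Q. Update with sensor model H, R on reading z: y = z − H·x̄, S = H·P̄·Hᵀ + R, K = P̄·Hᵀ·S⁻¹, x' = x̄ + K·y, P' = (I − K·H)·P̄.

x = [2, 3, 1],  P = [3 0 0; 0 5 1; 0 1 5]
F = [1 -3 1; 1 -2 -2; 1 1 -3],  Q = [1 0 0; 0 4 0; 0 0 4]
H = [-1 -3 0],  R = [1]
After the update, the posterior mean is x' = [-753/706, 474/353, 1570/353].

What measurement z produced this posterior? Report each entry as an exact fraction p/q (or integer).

x̄ = F·x = [-6, -6, 2]
P̄ = F·P·Fᵀ + Q = [48 27 -17; 27 55 27; -17 27 51]
S = H·P̄·Hᵀ + R = [706]
K = P̄·Hᵀ·S⁻¹ = [-129/706; -96/353; -32/353]
x' − x̄ = [3483/706, 2592/353, 864/353] = K·y
y = (KᵀK)⁻¹·Kᵀ·(x' − x̄) = [-27]
z = y + H·x̄ = [-27] + [24] = [-3]

z = [-3]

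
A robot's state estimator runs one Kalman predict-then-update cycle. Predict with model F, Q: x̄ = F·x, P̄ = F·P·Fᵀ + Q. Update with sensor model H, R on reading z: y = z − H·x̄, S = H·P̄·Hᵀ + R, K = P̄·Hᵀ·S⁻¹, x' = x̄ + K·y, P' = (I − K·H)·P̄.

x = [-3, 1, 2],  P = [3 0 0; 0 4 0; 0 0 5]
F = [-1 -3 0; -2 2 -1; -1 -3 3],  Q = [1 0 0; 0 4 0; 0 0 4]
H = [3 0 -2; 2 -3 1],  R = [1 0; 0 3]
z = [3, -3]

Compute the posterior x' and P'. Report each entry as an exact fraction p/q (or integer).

x̄ = F·x = [0, 6, 6]
P̄ = F·P·Fᵀ + Q = [40 -18 39; -18 37 -33; 39 -33 88]
y = z − H·x̄ = [15, 9]
S = H·P̄·Hᵀ + R = [245 -11; -11 1154]
K = P̄·Hᵀ·S⁻¹ = [50371/282609 42847/282609; 3956/94203 -14656/94203; -65171/282609 64276/282609]
x' = x̄ + K·y = [380396/94203, 164218/31401, 432191/94203]
P' = (I − K·H)·P̄ = [1776247/282609 673682/94203 2639185/282609; 673682/94203 266653/31401 1008545/94203; 2639185/282609 1008545/94203 3991363/282609]

x' = [380396/94203, 164218/31401, 432191/94203]
P' = [1776247/282609 673682/94203 2639185/282609; 673682/94203 266653/31401 1008545/94203; 2639185/282609 1008545/94203 3991363/282609]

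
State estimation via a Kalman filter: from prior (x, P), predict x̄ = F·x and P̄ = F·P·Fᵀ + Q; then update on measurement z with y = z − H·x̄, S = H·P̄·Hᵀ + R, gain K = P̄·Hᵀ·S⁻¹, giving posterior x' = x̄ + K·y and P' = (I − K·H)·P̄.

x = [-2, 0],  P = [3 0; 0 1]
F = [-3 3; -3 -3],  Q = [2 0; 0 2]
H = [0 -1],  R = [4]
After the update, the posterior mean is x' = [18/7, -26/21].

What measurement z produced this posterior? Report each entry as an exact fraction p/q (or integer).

x̄ = F·x = [6, 6]
P̄ = F·P·Fᵀ + Q = [38 18; 18 38]
S = H·P̄·Hᵀ + R = [42]
K = P̄·Hᵀ·S⁻¹ = [-3/7; -19/21]
x' − x̄ = [-24/7, -152/21] = K·y
y = (KᵀK)⁻¹·Kᵀ·(x' − x̄) = [8]
z = y + H·x̄ = [8] + [-6] = [2]

z = [2]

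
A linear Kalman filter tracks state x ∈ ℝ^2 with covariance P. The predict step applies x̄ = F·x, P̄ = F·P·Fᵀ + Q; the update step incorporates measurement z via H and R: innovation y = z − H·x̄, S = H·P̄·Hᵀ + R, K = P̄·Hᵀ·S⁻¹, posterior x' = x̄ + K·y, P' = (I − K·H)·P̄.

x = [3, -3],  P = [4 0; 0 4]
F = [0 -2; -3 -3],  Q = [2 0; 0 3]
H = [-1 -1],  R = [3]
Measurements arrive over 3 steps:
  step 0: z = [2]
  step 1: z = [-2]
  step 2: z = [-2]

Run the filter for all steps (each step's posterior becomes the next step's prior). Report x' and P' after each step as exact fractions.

step 0: x̄ = F·x = [6, 0]
step 0: P̄ = F·P·Fᵀ + Q = [18 24; 24 75]
step 0: y = z − H·x̄ = [8]
step 0: S = H·P̄·Hᵀ + R = [144]
step 0: K = P̄·Hᵀ·S⁻¹ = [-7/24; -11/16]
step 0: x' = x̄ + K·y = [11/3, -11/2]
step 0: P' = (I − K·H)·P̄ = [23/4 -39/8; -39/8 111/16]
step 1: x̄ = F·x = [11, 11/2]
step 1: P̄ = F·P·Fᵀ + Q = [119/4 99/8; 99/8 471/16]
step 1: y = z − H·x̄ = [29/2]
step 1: S = H·P̄·Hᵀ + R = [1391/16]
step 1: K = P̄·Hᵀ·S⁻¹ = [-674/1391; -669/1391]
step 1: x' = x̄ + K·y = [5528/1391, -2050/1391]
step 1: P' = (I − K·H)·P̄ = [12990/1391 -10968/1391; -10968/1391 12975/1391]
step 2: x̄ = F·x = [4100/1391, -10434/1391]
step 2: P̄ = F·P·Fᵀ + Q = [54682/1391 12042/1391; 12042/1391 40434/1391]
step 2: y = z − H·x̄ = [-9116/1391]
step 2: S = H·P̄·Hᵀ + R = [123373/1391]
step 2: K = P̄·Hᵀ·S⁻¹ = [-66724/123373; -52476/123373]
step 2: x' = x̄ + K·y = [800924/123373, -581526/123373]
step 2: P' = (I − K·H)·P̄ = [1649310/123373 -1449138/123373; -1449138/123373 1606566/123373]

step 0: x' = [11/3, -11/2], P' = [23/4 -39/8; -39/8 111/16]
step 1: x' = [5528/1391, -2050/1391], P' = [12990/1391 -10968/1391; -10968/1391 12975/1391]
step 2: x' = [800924/123373, -581526/123373], P' = [1649310/123373 -1449138/123373; -1449138/123373 1606566/123373]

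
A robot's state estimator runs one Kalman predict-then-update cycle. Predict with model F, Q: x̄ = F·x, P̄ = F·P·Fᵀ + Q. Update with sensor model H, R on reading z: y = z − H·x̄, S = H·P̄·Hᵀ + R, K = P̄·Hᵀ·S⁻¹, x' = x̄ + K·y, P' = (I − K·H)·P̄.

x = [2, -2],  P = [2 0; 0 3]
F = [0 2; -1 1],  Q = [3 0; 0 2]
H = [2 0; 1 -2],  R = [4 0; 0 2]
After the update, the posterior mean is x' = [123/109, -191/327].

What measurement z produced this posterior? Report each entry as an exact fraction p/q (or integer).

z = [3, 2]

x̄ = F·x = [-4, -4]
P̄ = F·P·Fᵀ + Q = [15 6; 6 7]
S = H·P̄·Hᵀ + R = [64 6; 6 21]
K = P̄·Hᵀ·S⁻¹ = [51/109 1/109; 25/109 -146/327]
x' − x̄ = [559/109, 1117/327] = K·y
y = (KᵀK)⁻¹·Kᵀ·(x' − x̄) = [11, -2]
z = y + H·x̄ = [11, -2] + [-8, 4] = [3, 2]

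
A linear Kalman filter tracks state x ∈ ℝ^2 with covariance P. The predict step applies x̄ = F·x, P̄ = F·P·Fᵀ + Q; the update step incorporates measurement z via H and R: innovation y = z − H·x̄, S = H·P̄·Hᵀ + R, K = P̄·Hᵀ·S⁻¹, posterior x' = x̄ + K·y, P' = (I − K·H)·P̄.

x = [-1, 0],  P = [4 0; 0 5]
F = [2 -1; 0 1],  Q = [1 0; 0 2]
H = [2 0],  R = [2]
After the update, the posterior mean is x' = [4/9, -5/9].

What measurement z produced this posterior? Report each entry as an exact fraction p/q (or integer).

x̄ = F·x = [-2, 0]
P̄ = F·P·Fᵀ + Q = [22 -5; -5 7]
S = H·P̄·Hᵀ + R = [90]
K = P̄·Hᵀ·S⁻¹ = [22/45; -1/9]
x' − x̄ = [22/9, -5/9] = K·y
y = (KᵀK)⁻¹·Kᵀ·(x' − x̄) = [5]
z = y + H·x̄ = [5] + [-4] = [1]

z = [1]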